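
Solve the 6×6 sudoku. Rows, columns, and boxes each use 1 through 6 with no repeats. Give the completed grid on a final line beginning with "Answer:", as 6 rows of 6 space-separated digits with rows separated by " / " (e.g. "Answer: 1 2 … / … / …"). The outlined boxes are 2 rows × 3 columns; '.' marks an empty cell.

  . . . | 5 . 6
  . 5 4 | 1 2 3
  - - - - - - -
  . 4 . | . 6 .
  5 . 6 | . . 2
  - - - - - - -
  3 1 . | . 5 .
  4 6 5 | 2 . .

Step 1. [r4c5∈{1,3,4}] row 4 places 1 nowhere but r4c5. So r4c5=1.
Step 2. [r1c2∈{2,3}] r1c2 is the only open cell in col 2 admitting 2. So r1c2=2.
Step 3. [r3c4∈{3}] only 3 remains possible at r3c4, so r3c4=3.
Step 4. [r1c1∈{1}] nothing but 1 survives at r1c1. So r1c1=1.
Step 5. [r3c1∈{2}] r3c1's peers cover all but 2, so r3c1=2.
Step 6. [r4c4∈{4}] r4c4 is down to just 4. So r4c4=4.
Step 7. [r6c5∈{3}] nothing but 3 survives at r6c5 ⇒ r6c5=3.
Step 8. [r1c3∈{3}] nothing but 3 survives at r1c3, so r1c3=3.
Step 9. [r1c5∈{4}] r1c5 has the single candidate 4 ⇒ r1c5=4.
Step 10. [r6c6∈{1}] only 1 remains possible at r6c6, so r6c6=1.
Step 11. [r4c2∈{3}] only 3 remains possible at r4c2 ⇒ r4c2=3.
Step 12. [r3c3∈{1}] nothing but 1 survives at r3c3 ⇒ r3c3=1.
Step 13. [r5c6∈{4}] r5c6's peers cover all but 4. So r5c6=4.
Step 14. [r2c1∈{6}] nothing but 6 survives at r2c1. So r2c1=6.
Step 15. [r3c6∈{5}] only 5 remains possible at r3c6. So r3c6=5.
Step 16. [r5c3∈{2}] only 2 remains possible at r5c3, so r5c3=2.
Step 17. [r5c4∈{6}] only 6 remains possible at r5c4, so r5c4=6.

Answer: 1 2 3 5 4 6 / 6 5 4 1 2 3 / 2 4 1 3 6 5 / 5 3 6 4 1 2 / 3 1 2 6 5 4 / 4 6 5 2 3 1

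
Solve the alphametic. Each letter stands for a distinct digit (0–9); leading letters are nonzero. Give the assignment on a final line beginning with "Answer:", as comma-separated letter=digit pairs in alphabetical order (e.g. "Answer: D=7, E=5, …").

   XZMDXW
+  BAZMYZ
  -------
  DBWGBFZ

Step 1. [col 1: W + Z ≡ Z (mod 10)] from column 1 (nothing yet, carry-in 0, all letters distinct, none taken yet): W must equal 0. So W=0.
Step 2. [D] the sum has 7 digits but both addends have 6; that extra leading digit D is the final carry, namely 1. So D=1.
Step 3. [col 1: W + Z ≡ Z (mod 10)] Z=7 is one option consistent with column 1 (W + Z ≡ Z (mod 10), carry-in 0) — take it, so Z=7.
Step 4. [col 2: X + Y ≡ F (mod 10)] X=9 is one option consistent with column 2 (X + Y ≡ F (mod 10), carry-in 0) — take it, so X=9.
Step 5. [col 2: X + Y ≡ F (mod 10)] several values work for Y in column 2 (X + Y ≡ F (mod 10), carry-in 0); try Y=5, so Y=5.
Step 6. [col 2: X + Y ≡ F (mod 10)] column 2: given X=9, Y=5, carry-in 0, and digits 0,1,5,7,9 already taken and all letters distinct, X+Y≡F (mod 10) forces F=4. So F=4.
Step 7. [col 3: D + M ≡ B (mod 10)] column 3: given D=1, carry-in 1, and digits 0,1,4,5,7,9 already taken and all letters distinct, D+M≡B (mod 10) forces B=8, so B=8.
Step 8. [col 3: D + M ≡ B (mod 10)] in column 3 we have D+M≡B with carry-in 1; given D=1, B=8 and digits 0,1,4,5,7,8,9 already taken and all letters distinct, that pins M to 6 ⇒ M=6.
Step 9. [col 4: M + Z ≡ G (mod 10)] column 4: given M=6, Z=7, carry-in 0, and digits 0,1,4,5,6,7,8,9 already taken and all letters distinct, M+Z≡G (mod 10) forces G=3 ⇒ G=3.
Step 10. [col 5: Z + A ≡ W (mod 10)] column 5 reads Z+A+carry(1)=W with Z=7, W=0; with digits 0,1,3,4,5,6,7,8,9 already taken and all letters distinct, the only value for A is 2, so A=2.

Answer: A=2, B=8, D=1, F=4, G=3, M=6, W=0, X=9, Y=5, Z=7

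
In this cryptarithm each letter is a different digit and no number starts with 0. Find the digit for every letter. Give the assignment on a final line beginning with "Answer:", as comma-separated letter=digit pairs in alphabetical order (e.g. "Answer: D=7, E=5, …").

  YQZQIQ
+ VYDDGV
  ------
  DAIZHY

Step 1. [col 1: Q + V ≡ Y (mod 10)] column 1 (Q + V ≡ Y (mod 10), carry-in 0) doesn't pin Q yet; pick Q=5 and continue ⇒ Q=5.
Step 2. [col 1: Q + V ≡ Y (mod 10)] column 1 (Q + V ≡ Y (mod 10), carry-in 0) doesn't pin Y yet; pick Y=6 and continue. So Y=6.
Step 3. [col 1: Q + V ≡ Y (mod 10)] column 1: given Q=5, Y=6, carry-in 0, and digits 5,6 already taken and all letters distinct, Q+V≡Y (mod 10) forces V=1 ⇒ V=1.
Step 4. [col 2: I + G ≡ H (mod 10)] column 2 (I + G ≡ H (mod 10), carry-in 0) doesn't pin H yet; pick H=0 and continue. So H=0.
Step 5. [col 2: I + G ≡ H (mod 10)] no forcing yet in column 2 (carry-in 0); I=3 is free and consistent — try it, so I=3.
Step 6. [col 2: I + G ≡ H (mod 10)] from column 2 (I=3, H=0, carry-in 0, digits 0,1,3,5,6 already taken and all letters distinct): G must equal 7, so G=7.
Step 7. [col 3: Q + D ≡ Z (mod 10)] Z=4 is one option consistent with column 3 (Q + D ≡ Z (mod 10), carry-in 1) — take it ⇒ Z=4.
Step 8. [col 3: Q + D ≡ Z (mod 10)] column 3: given Q=5, Z=4, carry-in 1, and digits 0,1,3,4,5,6,7 already taken and all letters distinct, Q+D≡Z (mod 10) forces D=8 ⇒ D=8.
Step 9. [col 5: Q + Y ≡ A (mod 10)] column 5 reads Q+Y+carry(1)=A with Q=5, Y=6; with digits 0,1,3,4,5,6,7,8 already taken and all letters distinct, the only value for A is 2, so A=2.

Answer: A=2, D=8, G=7, H=0, I=3, Q=5, V=1, Y=6, Z=4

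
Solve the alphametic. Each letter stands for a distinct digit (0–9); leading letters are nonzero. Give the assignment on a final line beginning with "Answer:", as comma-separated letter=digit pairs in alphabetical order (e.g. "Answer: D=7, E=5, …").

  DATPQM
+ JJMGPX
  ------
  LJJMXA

Step 1. [col 1: M + X ≡ A (mod 10)] no forcing yet in column 1 (carry-in 0); M=8 is free and consistent — try it ⇒ M=8.
Step 2. [col 1: M + X ≡ A (mod 10)] column 1 (M + X ≡ A (mod 10), carry-in 0) doesn't pin X yet; pick X=1 and continue. So X=1.
Step 3. [col 1: M + X ≡ A (mod 10)] in column 1 we have M+X≡A with carry-in 0; given M=8, X=1 and digits 1,8 already taken and all letters distinct, that pins A to 9, so A=9.
Step 4. [col 2: Q + P ≡ X (mod 10)] several values work for Q in column 2 (Q + P ≡ X (mod 10), carry-in 0); try Q=4, so Q=4.
Step 5. [col 2: Q + P ≡ X (mod 10)] in column 2 we have Q+P≡X with carry-in 0; given Q=4, X=1 and digits 1,4,8,9 already taken and all letters distinct, that pins P to 7. So P=7.
Step 6. [col 3: P + G ≡ M (mod 10)] from column 3 (P=7, M=8, carry-in 1, digits 1,4,7,8,9 already taken and all letters distinct): G must equal 0. So G=0.
Step 7. [col 4: T + M ≡ J (mod 10)] in column 4 we have T+M≡J with carry-in 0; given M=8 and digits 0,1,4,7,8,9 already taken and all letters distinct, that pins J to 3, so J=3.
Step 8. [col 4: T + M ≡ J (mod 10)] column 4 reads T+M+carry(0)=J with M=8, J=3; with digits 0,1,3,4,7,8,9 already taken and all letters distinct, the only value for T is 5 ⇒ T=5.
Step 9. [col 6: D + J ≡ L (mod 10)] in column 6 we have D+J≡L with carry-in 1; given J=3 and digits 0,1,3,4,5,7,8,9 already taken and all letters distinct, that pins L to 6. So L=6.
Step 10. [col 6: D + J ≡ L (mod 10)] from column 6 (J=3, L=6, carry-in 1, digits 0,1,3,4,5,6,7,8,9 already taken and all letters distinct): D must equal 2 ⇒ D=2.

Answer: A=9, D=2, G=0, J=3, L=6, M=8, P=7, Q=4, T=5, X=1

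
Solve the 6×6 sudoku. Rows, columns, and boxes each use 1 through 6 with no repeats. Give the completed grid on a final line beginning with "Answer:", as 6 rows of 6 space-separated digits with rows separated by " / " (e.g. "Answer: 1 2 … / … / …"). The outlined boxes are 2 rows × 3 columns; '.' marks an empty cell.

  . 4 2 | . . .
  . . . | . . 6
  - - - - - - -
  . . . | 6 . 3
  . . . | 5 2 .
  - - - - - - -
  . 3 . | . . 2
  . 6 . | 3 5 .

Step 1. [r4c2∈{1}] r4c2 has the single candidate 1, so r4c2=1.
Step 2. [r1c4∈{1}] r1c4's peers cover all but 1, so r1c4=1.
Step 3. [r5c4∈{4}] r5c4's peers cover all but 4. So r5c4=4.
Step 4. [r2c2∈{5}] r2c2's peers cover all but 5 ⇒ r2c2=5.
Step 5. [r6c6∈{1}] only 1 remains possible at r6c6. So r6c6=1.
Step 6. [r6c3∈{4}] r6c3 has the single candidate 4, so r6c3=4.
Step 7. [r4c3∈{3,6}] 6 has one home in col 3: r4c3. So r4c3=6.
Step 8. [r2c3∈{1,3}] r2c3 is the only open cell in col 3 admitting 3. So r2c3=3.
Step 9. [r3c3∈{5}] r3c3 is down to just 5. So r3c3=5.
Step 10. [r4c6∈{4}] r4c6's peers cover all but 4, so r4c6=4.
Step 11. [r2c1∈{1}] nothing but 1 survives at r2c1, so r2c1=1.
Step 12. [r6c1∈{2}] r6c1's peers cover all but 2, so r6c1=2.
Step 13. [r1c6∈{5}] r1c6 has the single candidate 5, so r1c6=5.
Step 14. [r2c4∈{2}] nothing but 2 survives at r2c4, so r2c4=2.
Step 15. [r3c5∈{1}] r3c5's peers cover all but 1, so r3c5=1.
Step 16. [r4c1∈{3}] nothing but 3 survives at r4c1. So r4c1=3.
Step 17. [r3c2∈{2}] r3c2 has the single candidate 2. So r3c2=2.
Step 18. [r3c1∈{4}] only 4 remains possible at r3c1 ⇒ r3c1=4.
Step 19. [r2c5∈{4}] only 4 remains possible at r2c5 ⇒ r2c5=4.
Step 20. [r5c1∈{5}] nothing but 5 survives at r5c1 ⇒ r5c1=5.
Step 21. [r1c1∈{6}] nothing but 6 survives at r1c1 ⇒ r1c1=6.
Step 22. [r1c5∈{3}] r1c5 has the single candidate 3, so r1c5=3.
Step 23. [r5c5∈{6}] r5c5's peers cover all but 6 ⇒ r5c5=6.
Step 24. [r5c3∈{1}] r5c3 is down to just 1. So r5c3=1.

Answer: 6 4 2 1 3 5 / 1 5 3 2 4 6 / 4 2 5 6 1 3 / 3 1 6 5 2 4 / 5 3 1 4 6 2 / 2 6 4 3 5 1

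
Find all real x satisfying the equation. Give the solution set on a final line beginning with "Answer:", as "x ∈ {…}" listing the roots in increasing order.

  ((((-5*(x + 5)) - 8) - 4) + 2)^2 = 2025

Step 1. [((((-5*(x + 5)) - 8) - 4) + 2)^2 = 2025] 2025 ≥ 0, LHS is (·)² — take ±√, so sqrt: (((-5*(x + 5)) - 8) - 4) + 2 = 45 or -45.
Step 2. [(((-5*(x + 5)) - 8) - 4) + 2 = 45 or -45] the outer +2 inverts by subtracting 2 ⇒ sub: ((-5*(x + 5)) - 8) - 4 = 43 or -47.
Step 3. [((-5*(x + 5)) - 8) - 4 = 43 or -47] the outer -4 inverts by adding 4 ⇒ sub: (-5*(x + 5)) - 8 = 47 or -43.
Step 4. [(-5*(x + 5)) - 8 = 47 or -43] 8 comes off first (add 8), so sub: -5*(x + 5) = 55 or -35.
Step 5. [-5*(x + 5) = 55 or -35] -5 out front; divide by -5. So div: x + 5 = -11 or 7.
Step 6. [x + 5 = -11 or 7] 5 comes off first (subtract 5). So sub: x = -16 or 2.

Answer: x ∈ {-16, 2}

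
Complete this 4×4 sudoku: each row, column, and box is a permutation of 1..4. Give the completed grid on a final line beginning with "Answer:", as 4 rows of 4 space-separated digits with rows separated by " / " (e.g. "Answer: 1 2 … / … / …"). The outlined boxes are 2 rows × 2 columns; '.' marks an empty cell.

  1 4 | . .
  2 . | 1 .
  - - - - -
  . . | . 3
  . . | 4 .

Step 1. [r3c3∈{2}] r3c3 has the single candidate 2, so r3c3=2.
Step 2. [r4c2∈{1,2,3}] r4c2 is the only open cell in row 4 admitting 2 ⇒ r4c2=2.
Step 3. [r1c3∈{3}] only 3 remains possible at r1c3. So r1c3=3.
Step 4. [r4c4∈{1}] only 1 remains possible at r4c4. So r4c4=1.
Step 5. [r2c2∈{3}] r2c2 is down to just 3. So r2c2=3.
Step 6. [r3c2∈{1}] only 1 remains possible at r3c2. So r3c2=1.
Step 7. [r1c4∈{2}] r1c4's peers cover all but 2 ⇒ r1c4=2.
Step 8. [r3c1∈{4}] only 4 remains possible at r3c1, so r3c1=4.
Step 9. [r4c1∈{3}] only 3 remains possible at r4c1. So r4c1=3.
Step 10. [r2c4∈{4}] r2c4 has the single candidate 4. So r2c4=4.

Answer: 1 4 3 2 / 2 3 1 4 / 4 1 2 3 / 3 2 4 1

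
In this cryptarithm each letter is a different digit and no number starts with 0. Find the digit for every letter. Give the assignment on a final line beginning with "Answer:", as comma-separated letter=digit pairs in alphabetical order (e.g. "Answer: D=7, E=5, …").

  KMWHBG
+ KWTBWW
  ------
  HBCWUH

Step 1. [col 1: G + W ≡ H (mod 10)] column 1 (G + W ≡ H (mod 10), carry-in 0) doesn't pin G yet; pick G=9 and continue ⇒ G=9.
Step 2. [col 1: G + W ≡ H (mod 10)] several values work for H in column 1 (G + W ≡ H (mod 10), carry-in 0); try H=5 ⇒ H=5.
Step 3. [col 1: G + W ≡ H (mod 10)] column 1: given G=9, H=5, carry-in 0, and digits 5,9 already taken and all letters distinct, G+W≡H (mod 10) forces W=6, so W=6.
Step 4. [col 2: B + W ≡ U (mod 10)] column 2 (B + W ≡ U (mod 10), carry-in 1) doesn't pin U yet; pick U=8 and continue, so U=8.
Step 5. [col 2: B + W ≡ U (mod 10)] from column 2 (W=6, U=8, carry-in 1, digits 5,6,8,9 already taken and all letters distinct): B must equal 1. So B=1.
Step 6. [col 4: W + T ≡ C (mod 10)] C=3 is one option consistent with column 4 (W + T ≡ C (mod 10), carry-in 0) — take it. So C=3.
Step 7. [col 4: W + T ≡ C (mod 10)] column 4 reads W+T+carry(0)=C with W=6, C=3; with digits 1,3,5,6,8,9 already taken and all letters distinct, the only value for T is 7, so T=7.
Step 8. [col 5: M + W ≡ B (mod 10)] from column 5 (W=6, B=1, carry-in 1, digits 1,3,5,6,7,8,9 already taken and all letters distinct): M must equal 4 ⇒ M=4.
Step 9. [col 6: K + K ≡ H (mod 10)] column 6 reads K+K+carry(1)=H with H=5; with digits 1,3,4,5,6,7,8,9 already taken and all letters distinct, the only value for K is 2 ⇒ K=2.

Answer: B=1, C=3, G=9, H=5, K=2, M=4, T=7, U=8, W=6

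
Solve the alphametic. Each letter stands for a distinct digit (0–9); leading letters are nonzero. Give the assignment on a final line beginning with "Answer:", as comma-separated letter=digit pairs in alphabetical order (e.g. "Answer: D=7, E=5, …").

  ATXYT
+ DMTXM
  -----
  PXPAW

Step 1. [col 1: T + M ≡ W (mod 10)] column 1 (T + M ≡ W (mod 10), carry-in 0) doesn't pin W yet; pick W=7 and continue. So W=7.
Step 2. [col 1: T + M ≡ W (mod 10)] several values work for T in column 1 (T + M ≡ W (mod 10), carry-in 0); try T=6. So T=6.
Step 3. [col 1: T + M ≡ W (mod 10)] column 1 reads T+M+carry(0)=W with T=6, W=7; with digits 6,7 already taken and all letters distinct, the only value for M is 1 ⇒ M=1.
Step 4. [col 2: Y + X ≡ A (mod 10)] column 2 (Y + X ≡ A (mod 10), carry-in 0) doesn't pin X yet; pick X=8 and continue. So X=8.
Step 5. [col 2: Y + X ≡ A (mod 10)] Y=4 is one option consistent with column 2 (Y + X ≡ A (mod 10), carry-in 0) — take it. So Y=4.
Step 6. [col 2: Y + X ≡ A (mod 10)] from column 2 (Y=4, X=8, carry-in 0, digits 1,4,6,7,8 already taken and all letters distinct): A must equal 2. So A=2.
Step 7. [col 3: X + T ≡ P (mod 10)] column 3: given X=8, T=6, carry-in 1, and digits 1,2,4,6,7,8 already taken and all letters distinct, X+T≡P (mod 10) forces P=5 ⇒ P=5.
Step 8. [col 5: A + D ≡ P (mod 10)] column 5: given A=2, P=5, carry-in 0, and digits 1,2,4,5,6,7,8 already taken and all letters distinct, A+D≡P (mod 10) forces D=3 ⇒ D=3.

Answer: A=2, D=3, M=1, P=5, T=6, W=7, X=8, Y=4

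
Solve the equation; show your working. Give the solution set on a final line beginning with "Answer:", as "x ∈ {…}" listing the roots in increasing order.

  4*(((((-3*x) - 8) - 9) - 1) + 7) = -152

Step 1. [4*(((((-3*x) - 8) - 9) - 1) + 7) = -152] 4 out front; divide by 4, so div: ((((-3*x) - 8) - 9) - 1) + 7 = -38.
Step 2. [((((-3*x) - 8) - 9) - 1) + 7 = -38] subtract 7: x sits inside (… + 7) ⇒ sub: (((-3*x) - 8) - 9) - 1 = -45.
Step 3. [(((-3*x) - 8) - 9) - 1 = -45] peel the -1: add 1 from each side, so sub: ((-3*x) - 8) - 9 = -44.
Step 4. [((-3*x) - 8) - 9 = -44] the outer -9 inverts by adding 9. So sub: (-3*x) - 8 = -35.
Step 5. [(-3*x) - 8 = -35] add 8: x sits inside (… - 8) ⇒ sub: -3*x = -27.
Step 6. [-3*x = -27] -3 out front; divide by -3. So div: x = 9.

Answer: x ∈ {9}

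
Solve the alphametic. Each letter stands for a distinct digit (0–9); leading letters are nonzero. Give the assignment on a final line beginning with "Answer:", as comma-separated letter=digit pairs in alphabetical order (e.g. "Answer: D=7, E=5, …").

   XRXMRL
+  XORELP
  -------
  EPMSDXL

Step 1. [E] the sum has 7 digits but both addends have 6; that extra leading digit E is the final carry, namely 1 ⇒ E=1.
Step 2. [col 1: L + P ≡ L (mod 10)] column 1 reads L+P+carry(0)=L with nothing yet; with digits 1 already taken and all letters distinct, the only value for P is 0, so P=0.
Step 3. [col 1: L + P ≡ L (mod 10)] several values work for L in column 1 (L + P ≡ L (mod 10), carry-in 0); try L=3 ⇒ L=3.
Step 4. [col 2: R + L ≡ X (mod 10)] several values work for R in column 2 (R + L ≡ X (mod 10), carry-in 0); try R=2. So R=2.
Step 5. [col 2: R + L ≡ X (mod 10)] column 2: given R=2, L=3, carry-in 0, and digits 0,1,2,3 already taken and all letters distinct, R+L≡X (mod 10) forces X=5, so X=5.
Step 6. [col 3: M + E ≡ D (mod 10)] M=8 is one option consistent with column 3 (M + E ≡ D (mod 10), carry-in 0) — take it. So M=8.
Step 7. [col 3: M + E ≡ D (mod 10)] from column 3 (M=8, E=1, carry-in 0, digits 0,1,2,3,5,8 already taken and all letters distinct): D must equal 9. So D=9.
Step 8. [col 4: X + R ≡ S (mod 10)] from column 4 (X=5, R=2, carry-in 0, digits 0,1,2,3,5,8,9 already taken and all letters distinct): S must equal 7. So S=7.
Step 9. [col 5: R + O ≡ M (mod 10)] from column 5 (R=2, M=8, carry-in 0, digits 0,1,2,3,5,7,8,9 already taken and all letters distinct): O must equal 6. So O=6.

Answer: D=9, E=1, L=3, M=8, O=6, P=0, R=2, S=7, X=5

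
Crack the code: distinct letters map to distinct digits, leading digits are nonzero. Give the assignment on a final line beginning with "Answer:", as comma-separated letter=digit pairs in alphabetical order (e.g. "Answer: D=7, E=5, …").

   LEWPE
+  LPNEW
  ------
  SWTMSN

Step 1. [col 1: E + W ≡ N (mod 10)] several values work for E in column 1 (E + W ≡ N (mod 10), carry-in 0); try E=8. So E=8.
Step 2. [col 1: E + W ≡ N (mod 10)] N=3 is one option consistent with column 1 (E + W ≡ N (mod 10), carry-in 0) — take it ⇒ N=3.
Step 3. [col 1: E + W ≡ N (mod 10)] in column 1 we have E+W≡N with carry-in 0; given E=8, N=3 and digits 3,8 already taken and all letters distinct, that pins W to 5. So W=5.
Step 4. [col 2: P + E ≡ S (mod 10)] S=1 is one option consistent with column 2 (P + E ≡ S (mod 10), carry-in 1) — take it, so S=1.
Step 5. [col 2: P + E ≡ S (mod 10)] in column 2 we have P+E≡S with carry-in 1; given E=8, S=1 and digits 1,3,5,8 already taken and all letters distinct, that pins P to 2 ⇒ P=2.
Step 6. [col 3: W + N ≡ M (mod 10)] in column 3 we have W+N≡M with carry-in 1; given W=5, N=3 and digits 1,2,3,5,8 already taken and all letters distinct, that pins M to 9 ⇒ M=9.
Step 7. [col 4: E + P ≡ T (mod 10)] column 4 reads E+P+carry(0)=T with E=8, P=2; with digits 1,2,3,5,8,9 already taken and all letters distinct, the only value for T is 0 ⇒ T=0.
Step 8. [col 5: L + L ≡ W (mod 10)] column 5: given W=5, carry-in 1, and digits 0,1,2,3,5,8,9 already taken and all letters distinct, L+L≡W (mod 10) forces L=7 ⇒ L=7.

Answer: E=8, L=7, M=9, N=3, P=2, S=1, T=0, W=5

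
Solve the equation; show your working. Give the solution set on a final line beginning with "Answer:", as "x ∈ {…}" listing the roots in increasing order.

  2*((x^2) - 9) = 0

Step 1. [2*((x^2) - 9) = 0] divide by the outer 2, so div: (x^2) - 9 = 0.
Step 2. [(x^2) - 9 = 0] add 9: x sits inside (… - 9), so sub: x^2 = 9.
Step 3. [x^2 = 9] LHS squared, RHS 9 ≥ 0: apply √ (±). So sqrt: x = 3 or -3.

Answer: x ∈ {-3, 3}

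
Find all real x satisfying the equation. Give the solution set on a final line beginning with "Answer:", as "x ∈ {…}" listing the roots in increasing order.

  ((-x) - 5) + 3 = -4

Step 1. [((-x) - 5) + 3 = -4] peel the +3: subtract 3 from each side ⇒ sub: (-x) - 5 = -7.
Step 2. [(-x) - 5 = -7] peel the -5: add 5 from each side, so sub: -x = -2.
Step 3. [-x = -2] flip signs both sides, so neg: x = 2.

Answer: x ∈ {2}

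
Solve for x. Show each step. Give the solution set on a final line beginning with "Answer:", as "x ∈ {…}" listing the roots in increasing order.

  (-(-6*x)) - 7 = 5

Step 1. [(-(-6*x)) - 7 = 5] -7 is outermost — add 7 both sides. So sub: -(-6*x) = 12.
Step 2. [-(-6*x) = 12] flip signs both sides ⇒ neg: -6*x = -12.
Step 3. [-6*x = -12] leading coefficient -6: divide by -6 ⇒ div: x = 2.

Answer: x ∈ {2}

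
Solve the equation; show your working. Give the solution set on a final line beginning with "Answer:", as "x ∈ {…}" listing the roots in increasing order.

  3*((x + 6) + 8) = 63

Step 1. [3*((x + 6) + 8) = 63] divide by the outer 3, so div: (x + 6) + 8 = 21.
Step 2. [(x + 6) + 8 = 21] +8 is outermost — subtract 8 both sides, so sub: x + 6 = 13.
Step 3. [x + 6 = 13] peel the +6: subtract 6 from each side. So sub: x = 7.

Answer: x ∈ {7}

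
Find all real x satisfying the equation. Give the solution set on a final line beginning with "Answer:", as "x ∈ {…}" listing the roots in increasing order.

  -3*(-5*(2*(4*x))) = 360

Step 1. [-3*(-5*(2*(4*x))) = 360] -3·(inner) — divide through by -3. So div: -5*(2*(4*x)) = -120.
Step 2. [-5*(2*(4*x)) = -120] LHS = -5·(…); ÷-5 both sides ⇒ div: 2*(4*x) = 24.
Step 3. [2*(4*x) = 24] LHS = 2·(…); ÷2 both sides ⇒ div: 4*x = 12.
Step 4. [4*x = 12] 4 out front; divide by 4 ⇒ div: x = 3.

Answer: x ∈ {3}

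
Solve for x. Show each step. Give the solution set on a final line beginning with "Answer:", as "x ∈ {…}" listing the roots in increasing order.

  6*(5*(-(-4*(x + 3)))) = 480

Step 1. [6*(5*(-(-4*(x + 3)))) = 480] divide by the outer 6 ⇒ div: 5*(-(-4*(x + 3))) = 80.
Step 2. [5*(-(-4*(x + 3))) = 80] 5 out front; divide by 5 ⇒ div: -(-4*(x + 3)) = 16.
Step 3. [-(-4*(x + 3)) = 16] flip signs both sides ⇒ neg: -4*(x + 3) = -16.
Step 4. [-4*(x + 3) = -16] leading coefficient -4: divide by -4. So div: x + 3 = 4.
Step 5. [x + 3 = 4] 3 comes off first (subtract 3). So sub: x = 1.

Answer: x ∈ {1}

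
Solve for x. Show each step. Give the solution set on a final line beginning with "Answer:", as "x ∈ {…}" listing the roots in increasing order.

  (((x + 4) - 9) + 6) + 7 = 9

Step 1. [(((x + 4) - 9) + 6) + 7 = 9] +7 is outermost — subtract 7 both sides, so sub: ((x + 4) - 9) + 6 = 2.
Step 2. [((x + 4) - 9) + 6 = 2] +6 is outermost — subtract 6 both sides. So sub: (x + 4) - 9 = -4.
Step 3. [(x + 4) - 9 = -4] 9 comes off first (add 9). So sub: x + 4 = 5.
Step 4. [x + 4 = 5] the outer +4 inverts by subtracting 4. So sub: x = 1.

Answer: x ∈ {1}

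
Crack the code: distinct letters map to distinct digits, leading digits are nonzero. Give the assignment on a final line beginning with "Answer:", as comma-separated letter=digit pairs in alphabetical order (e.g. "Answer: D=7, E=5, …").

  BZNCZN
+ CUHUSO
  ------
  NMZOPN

Step 1. [col 1: N + O ≡ N (mod 10)] column 1: given nothing yet, carry-in 0, and all letters distinct, none taken yet, N+O≡N (mod 10) forces O=0 ⇒ O=0.
Step 2. [col 1: N + O ≡ N (mod 10)] several values work for N in column 1 (N + O ≡ N (mod 10), carry-in 0); try N=5. So N=5.
Step 3. [col 2: Z + S ≡ P (mod 10)] Z=8 is one option consistent with column 2 (Z + S ≡ P (mod 10), carry-in 0) — take it, so Z=8.
Step 4. [col 2: Z + S ≡ P (mod 10)] column 2 (Z + S ≡ P (mod 10), carry-in 0) doesn't pin S yet; pick S=9 and continue ⇒ S=9.
Step 5. [col 2: Z + S ≡ P (mod 10)] column 2: given Z=8, S=9, carry-in 0, and digits 0,5,8,9 already taken and all letters distinct, Z+S≡P (mod 10) forces P=7, so P=7.
Step 6. [col 3: C + U ≡ O (mod 10)] no forcing yet in column 3 (carry-in 1); U=6 is free and consistent — try it ⇒ U=6.
Step 7. [col 3: C + U ≡ O (mod 10)] from column 3 (U=6, O=0, carry-in 1, digits 0,5,6,7,8,9 already taken and all letters distinct): C must equal 3, so C=3.
Step 8. [col 4: N + H ≡ Z (mod 10)] from column 4 (N=5, Z=8, carry-in 1, digits 0,3,5,6,7,8,9 already taken and all letters distinct): H must equal 2 ⇒ H=2.
Step 9. [col 5: Z + U ≡ M (mod 10)] column 5 reads Z+U+carry(0)=M with Z=8, U=6; with digits 0,2,3,5,6,7,8,9 already taken and all letters distinct, the only value for M is 4, so M=4.
Step 10. [col 6: B + C ≡ N (mod 10)] in column 6 we have B+C≡N with carry-in 1; given C=3, N=5 and digits 0,2,3,4,5,6,7,8,9 already taken and all letters distinct, that pins B to 1, so B=1.

Answer: B=1, C=3, H=2, M=4, N=5, O=0, P=7, S=9, U=6, Z=8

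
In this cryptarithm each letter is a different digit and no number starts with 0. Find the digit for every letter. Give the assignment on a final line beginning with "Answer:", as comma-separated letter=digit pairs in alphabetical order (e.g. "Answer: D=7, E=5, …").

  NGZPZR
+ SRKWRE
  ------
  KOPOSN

Step 1. [col 1: R + E ≡ N (mod 10)] R=3 is one option consistent with column 1 (R + E ≡ N (mod 10), carry-in 0) — take it. So R=3.
Step 2. [col 1: R + E ≡ N (mod 10)] E=8 is one option consistent with column 1 (R + E ≡ N (mod 10), carry-in 0) — take it ⇒ E=8.
Step 3. [col 1: R + E ≡ N (mod 10)] column 1: given R=3, E=8, carry-in 0, and digits 3,8 already taken and all letters distinct, R+E≡N (mod 10) forces N=1 ⇒ N=1.
Step 4. [col 2: Z + R ≡ S (mod 10)] several values work for S in column 2 (Z + R ≡ S (mod 10), carry-in 1); try S=4, so S=4.
Step 5. [col 2: Z + R ≡ S (mod 10)] from column 2 (R=3, S=4, carry-in 1, digits 1,3,4,8 already taken and all letters distinct): Z must equal 0, so Z=0.
Step 6. [col 3: P + W ≡ O (mod 10)] several values work for P in column 3 (P + W ≡ O (mod 10), carry-in 0); try P=7. So P=7.
Step 7. [col 3: P + W ≡ O (mod 10)] W=5 is one option consistent with column 3 (P + W ≡ O (mod 10), carry-in 0) — take it. So W=5.
Step 8. [col 3: P + W ≡ O (mod 10)] from column 3 (P=7, W=5, carry-in 0, digits 0,1,3,4,5,7,8 already taken and all letters distinct): O must equal 2, so O=2.
Step 9. [col 4: Z + K ≡ P (mod 10)] from column 4 (Z=0, P=7, carry-in 1, digits 0,1,2,3,4,5,7,8 already taken and all letters distinct): K must equal 6. So K=6.
Step 10. [col 5: G + R ≡ O (mod 10)] from column 5 (R=3, O=2, carry-in 0, digits 0,1,2,3,4,5,6,7,8 already taken and all letters distinct): G must equal 9, so G=9.

Answer: E=8, G=9, K=6, N=1, O=2, P=7, R=3, S=4, W=5, Z=0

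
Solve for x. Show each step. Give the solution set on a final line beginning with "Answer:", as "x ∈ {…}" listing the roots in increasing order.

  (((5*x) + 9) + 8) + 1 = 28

Step 1. [(((5*x) + 9) + 8) + 1 = 28] peel the +1: subtract 1 from each side ⇒ sub: ((5*x) + 9) + 8 = 27.
Step 2. [((5*x) + 9) + 8 = 27] peel the +8: subtract 8 from each side. So sub: (5*x) + 9 = 19.
Step 3. [(5*x) + 9 = 19] +9 is outermost — subtract 9 both sides. So sub: 5*x = 10.
Step 4. [5*x = 10] 5·(inner) — divide through by 5. So div: x = 2.

Answer: x ∈ {2}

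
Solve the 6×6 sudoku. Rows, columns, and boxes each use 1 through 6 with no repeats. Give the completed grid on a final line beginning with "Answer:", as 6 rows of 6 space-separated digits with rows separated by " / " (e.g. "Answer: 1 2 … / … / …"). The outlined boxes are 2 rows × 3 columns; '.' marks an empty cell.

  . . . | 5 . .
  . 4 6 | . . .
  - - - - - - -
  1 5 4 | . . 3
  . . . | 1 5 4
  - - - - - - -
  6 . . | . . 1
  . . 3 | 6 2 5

Step 1. [r1c5∈{1,3,4,6}] across row 1, 4 lands solely at r1c5. So r1c5=4.
Step 2. [r4c3∈{2}] r4c3 is down to just 2 ⇒ r4c3=2.
Step 3. [r4c1∈{3}] r4c1's peers cover all but 3, so r4c1=3.
Step 4. [r2c6∈{2}] r2c6's peers cover all but 2. So r2c6=2.
Step 5. [r5c5∈{3}] nothing but 3 survives at r5c5. So r5c5=3.
Step 6. [r1c2∈{1,2,3}] r1c2 is the only open cell in row 1 admitting 3, so r1c2=3.
Step 7. [r1c1∈{2}] r1c1's peers cover all but 2 ⇒ r1c1=2.
Step 8. [r5c4∈{4}] nothing but 4 survives at r5c4. So r5c4=4.
Step 9. [r1c3∈{1}] r1c3 has the single candidate 1. So r1c3=1.
Step 10. [r3c4∈{2}] r3c4 is down to just 2, so r3c4=2.
Step 11. [r5c3∈{5}] only 5 remains possible at r5c3, so r5c3=5.
Step 12. [r3c5∈{6}] r3c5's peers cover all but 6, so r3c5=6.
Step 13. [r6c2∈{1}] r6c2 is down to just 1, so r6c2=1.
Step 14. [r5c2∈{2}] r5c2 is down to just 2. So r5c2=2.
Step 15. [r6c1∈{4}] only 4 remains possible at r6c1, so r6c1=4.
Step 16. [r2c4∈{3}] nothing but 3 survives at r2c4, so r2c4=3.
Step 17. [r2c5∈{1}] r2c5 has the single candidate 1. So r2c5=1.
Step 18. [r2c1∈{5}] nothing but 5 survives at r2c1, so r2c1=5.
Step 19. [r1c6∈{6}] r1c6's peers cover all but 6 ⇒ r1c6=6.
Step 20. [r4c2∈{6}] nothing but 6 survives at r4c2 ⇒ r4c2=6.

Answer: 2 3 1 5 4 6 / 5 4 6 3 1 2 / 1 5 4 2 6 3 / 3 6 2 1 5 4 / 6 2 5 4 3 1 / 4 1 3 6 2 5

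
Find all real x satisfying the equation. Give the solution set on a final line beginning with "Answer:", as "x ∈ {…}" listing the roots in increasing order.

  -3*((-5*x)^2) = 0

Step 1. [-3*((-5*x)^2) = 0] -3 out front; divide by -3 ⇒ div: (-5*x)^2 = 0.
Step 2. [(-5*x)^2 = 0] 0 ≥ 0, LHS is (·)² — take ±√. So sqrt: -5*x = 0.
Step 3. [-5*x = 0] leading coefficient -5: divide by -5, so div: x = 0.

Answer: x ∈ {0}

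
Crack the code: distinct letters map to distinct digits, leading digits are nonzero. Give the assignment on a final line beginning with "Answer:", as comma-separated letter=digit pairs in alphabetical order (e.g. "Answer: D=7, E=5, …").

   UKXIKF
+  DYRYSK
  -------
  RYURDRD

Step 1. [col 1: F + K ≡ D (mod 10)] several values work for D in column 1 (F + K ≡ D (mod 10), carry-in 0); try D=8 ⇒ D=8.
Step 2. [col 1: F + K ≡ D (mod 10)] K=2 is one option consistent with column 1 (F + K ≡ D (mod 10), carry-in 0) — take it. So K=2.
Step 3. [R] the sum has 7 digits but both addends have 6; that extra leading digit R is the final carry, namely 1, so R=1.
Step 4. [col 1: F + K ≡ D (mod 10)] in column 1 we have F+K≡D with carry-in 0; given K=2, D=8 and digits 1,2,8 already taken and all letters distinct, that pins F to 6. So F=6.
Step 5. [col 2: K + S ≡ R (mod 10)] in column 2 we have K+S≡R with carry-in 0; given K=2, R=1 and digits 1,2,6,8 already taken and all letters distinct, that pins S to 9. So S=9.
Step 6. [col 3: I + Y ≡ D (mod 10)] no forcing yet in column 3 (carry-in 1); I=4 is free and consistent — try it ⇒ I=4.
Step 7. [col 3: I + Y ≡ D (mod 10)] from column 3 (I=4, D=8, carry-in 1, digits 1,2,4,6,8,9 already taken and all letters distinct): Y must equal 3. So Y=3.
Step 8. [col 4: X + R ≡ R (mod 10)] column 4: given R=1, carry-in 0, and digits 1,2,3,4,6,8,9 already taken and all letters distinct, X+R≡R (mod 10) forces X=0. So X=0.
Step 9. [col 5: K + Y ≡ U (mod 10)] column 5 reads K+Y+carry(0)=U with K=2, Y=3; with digits 0,1,2,3,4,6,8,9 already taken and all letters distinct, the only value for U is 5. So U=5.

Answer: D=8, F=6, I=4, K=2, R=1, S=9, U=5, X=0, Y=3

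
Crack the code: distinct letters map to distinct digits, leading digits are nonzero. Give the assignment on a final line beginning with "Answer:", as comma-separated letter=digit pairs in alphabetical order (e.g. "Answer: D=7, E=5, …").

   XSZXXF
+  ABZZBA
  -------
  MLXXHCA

Step 1. [col 1: F + A ≡ A (mod 10)] in column 1 we have F+A≡A with carry-in 0; given nothing yet and all letters distinct, none taken yet, that pins F to 0 ⇒ F=0.
Step 2. [col 1: F + A ≡ A (mod 10)] A=6 is one option consistent with column 1 (F + A ≡ A (mod 10), carry-in 0) — take it, so A=6.
Step 3. [col 2: X + B ≡ C (mod 10)] no forcing yet in column 2 (carry-in 0); X=7 is free and consistent — try it ⇒ X=7.
Step 4. [col 2: X + B ≡ C (mod 10)] several values work for C in column 2 (X + B ≡ C (mod 10), carry-in 0); try C=9, so C=9.
Step 5. [col 2: X + B ≡ C (mod 10)] column 2: given X=7, C=9, carry-in 0, and digits 0,6,7,9 already taken and all letters distinct, X+B≡C (mod 10) forces B=2 ⇒ B=2.
Step 6. [col 3: X + Z ≡ H (mod 10)] column 3 (X + Z ≡ H (mod 10), carry-in 0) doesn't pin H yet; pick H=5 and continue, so H=5.
Step 7. [col 3: X + Z ≡ H (mod 10)] in column 3 we have X+Z≡H with carry-in 0; given X=7, H=5 and digits 0,2,5,6,7,9 already taken and all letters distinct, that pins Z to 8. So Z=8.
Step 8. [col 5: S + B ≡ X (mod 10)] column 5: given B=2, X=7, carry-in 1, and digits 0,2,5,6,7,8,9 already taken and all letters distinct, S+B≡X (mod 10) forces S=4, so S=4.
Step 9. [M] adding two 6-digit numbers gives at most 6+1 digits, and here it does — M is that final carry and must be 1. So M=1.
Step 10. [col 6: X + A ≡ L (mod 10)] column 6: given X=7, A=6, carry-in 0, and digits 0,1,2,4,5,6,7,8,9 already taken and all letters distinct, X+A≡L (mod 10) forces L=3, so L=3.

Answer: A=6, B=2, C=9, F=0, H=5, L=3, M=1, S=4, X=7, Z=8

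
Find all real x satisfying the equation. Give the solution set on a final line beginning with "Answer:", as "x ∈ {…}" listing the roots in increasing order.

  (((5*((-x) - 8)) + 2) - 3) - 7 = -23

Step 1. [(((5*((-x) - 8)) + 2) - 3) - 7 = -23] -7 is outermost — add 7 both sides ⇒ sub: ((5*((-x) - 8)) + 2) - 3 = -16.
Step 2. [((5*((-x) - 8)) + 2) - 3 = -16] 3 comes off first (add 3), so sub: (5*((-x) - 8)) + 2 = -13.
Step 3. [(5*((-x) - 8)) + 2 = -13] 2 comes off first (subtract 2). So sub: 5*((-x) - 8) = -15.
Step 4. [5*((-x) - 8) = -15] 5·(inner) — divide through by 5. So div: (-x) - 8 = -3.
Step 5. [(-x) - 8 = -3] the outer -8 inverts by adding 8, so sub: -x = 5.
Step 6. [-x = 5] LHS negated; negate both sides, so neg: x = -5.

Answer: x ∈ {-5}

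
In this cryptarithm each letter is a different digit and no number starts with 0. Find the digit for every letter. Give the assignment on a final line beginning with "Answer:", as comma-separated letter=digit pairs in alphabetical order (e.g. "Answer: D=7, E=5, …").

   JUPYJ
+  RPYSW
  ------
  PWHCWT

Step 1. [col 1: J + W ≡ T (mod 10)] column 1 (J + W ≡ T (mod 10), carry-in 0) doesn't pin W yet; pick W=3 and continue, so W=3.
Step 2. [col 1: J + W ≡ T (mod 10)] several values work for J in column 1 (J + W ≡ T (mod 10), carry-in 0); try J=6 ⇒ J=6.
Step 3. [col 1: J + W ≡ T (mod 10)] column 1 reads J+W+carry(0)=T with J=6, W=3; with digits 3,6 already taken and all letters distinct, the only value for T is 9. So T=9.
Step 4. [col 2: Y + S ≡ W (mod 10)] column 2 (Y + S ≡ W (mod 10), carry-in 0) doesn't pin Y yet; pick Y=8 and continue ⇒ Y=8.
Step 5. [col 2: Y + S ≡ W (mod 10)] from column 2 (Y=8, W=3, carry-in 0, digits 3,6,8,9 already taken and all letters distinct): S must equal 5 ⇒ S=5.
Step 6. [col 3: P + Y ≡ C (mod 10)] column 3 (P + Y ≡ C (mod 10), carry-in 1) doesn't pin C yet; pick C=0 and continue. So C=0.
Step 7. [col 3: P + Y ≡ C (mod 10)] from column 3 (Y=8, C=0, carry-in 1, digits 0,3,5,6,8,9 already taken and all letters distinct): P must equal 1, so P=1.
Step 8. [col 4: U + P ≡ H (mod 10)] in column 4 we have U+P≡H with carry-in 1; given P=1 and digits 0,1,3,5,6,8,9 already taken and all letters distinct, that pins U to 2 ⇒ U=2.
Step 9. [col 4: U + P ≡ H (mod 10)] column 4 reads U+P+carry(1)=H with U=2, P=1; with digits 0,1,2,3,5,6,8,9 already taken and all letters distinct, the only value for H is 4, so H=4.
Step 10. [col 5: J + R ≡ W (mod 10)] column 5 reads J+R+carry(0)=W with J=6, W=3; with digits 0,1,2,3,4,5,6,8,9 already taken and all letters distinct, the only value for R is 7, so R=7.

Answer: C=0, H=4, J=6, P=1, R=7, S=5, T=9, U=2, W=3, Y=8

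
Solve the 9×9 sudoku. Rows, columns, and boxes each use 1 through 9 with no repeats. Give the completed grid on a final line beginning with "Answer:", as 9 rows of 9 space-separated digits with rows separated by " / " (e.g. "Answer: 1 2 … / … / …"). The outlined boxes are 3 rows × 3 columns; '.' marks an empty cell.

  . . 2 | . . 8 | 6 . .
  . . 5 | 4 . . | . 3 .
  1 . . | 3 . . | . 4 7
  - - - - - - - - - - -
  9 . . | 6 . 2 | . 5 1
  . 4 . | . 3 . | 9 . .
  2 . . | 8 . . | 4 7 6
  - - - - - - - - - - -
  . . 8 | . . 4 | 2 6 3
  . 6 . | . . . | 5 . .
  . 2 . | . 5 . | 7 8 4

Step 1. [r8c9∈{9}] r8c9 is down to just 9, so r8c9=9.
Step 2. [r9c1∈{3}] r9c1's peers cover all but 3. So r9c1=3.
Step 3. [r8c8∈{1}] r8c8's peers cover all but 1 ⇒ r8c8=1.
Step 4. [r3c6∈{5,6,9}] row 3 places 5 nowhere but r3c6, so r3c6=5.
Step 5. [r1c2∈{3,7,9}] across row 1, 3 lands solely at r1c2. So r1c2=3.
Step 6. [r3c5∈{2,6,9}] across row 3, 2 lands solely at r3c5, so r3c5=2.
Step 7. [r2c5∈{1,6,7,9}] col 5 places 6 nowhere but r2c5 ⇒ r2c5=6.
Step 8. [r3c7∈{8}] nothing but 8 survives at r3c7 ⇒ r3c7=8.
Step 9. [r5c1∈{5,6,7,8}] in col 1, 6 fits only at r5c1, so r5c1=6.
Step 10. [r3c2∈{9}] nothing but 9 survives at r3c2, so r3c2=9.
Step 11. [r2c6∈{1,7,9}] across row 2, 9 lands solely at r2c6 ⇒ r2c6=9.
Step 12. [r6c6∈{1}] nothing but 1 survives at r6c6 ⇒ r6c6=1.
Step 13. [r7c2∈{1,5,7}] across col 2, 1 lands solely at r7c2, so r7c2=1.
Step 14. [r5c6∈{7}] r5c6's peers cover all but 7, so r5c6=7.
Step 15. [r4c2∈{7,8}] row 4 places 8 nowhere but r4c2 ⇒ r4c2=8.
Step 16. [r9c4∈{1,9}] 1 has one home in row 9: r9c4 ⇒ r9c4=1.
Step 17. [r1c4∈{7}] r1c4 is down to just 7, so r1c4=7.
Step 18. [r8c3∈{4,7}] col 3 places 4 nowhere but r8c3, so r8c3=4.
Step 19. [r8c1∈{7}] only 7 remains possible at r8c1, so r8c1=7.
Step 20. [r6c5∈{9}] r6c5 has the single candidate 9 ⇒ r6c5=9.
Step 21. [r4c3∈{3,7}] in row 4, 7 fits only at r4c3, so r4c3=7.
Step 22. [r5c8∈{2}] r5c8 has the single candidate 2, so r5c8=2.
Step 23. [r6c2∈{5}] nothing but 5 survives at r6c2 ⇒ r6c2=5.
Step 24. [r4c7∈{3}] r4c7's peers cover all but 3, so r4c7=3.
Step 25. [r5c3∈{1}] r5c3's peers cover all but 1, so r5c3=1.
Step 26. [r1c8∈{9}] nothing but 9 survives at r1c8. So r1c8=9.
Step 27. [r2c7∈{1}] r2c7 is down to just 1, so r2c7=1.
Step 28. [r7c4∈{9}] only 9 remains possible at r7c4, so r7c4=9.
Step 29. [r1c1∈{4}] r1c1 is down to just 4, so r1c1=4.
Step 30. [r6c3∈{3}] nothing but 3 survives at r6c3 ⇒ r6c3=3.
Step 31. [r7c1∈{5}] only 5 remains possible at r7c1, so r7c1=5.
Step 32. [r5c4∈{5}] r5c4's peers cover all but 5. So r5c4=5.
Step 33. [r1c5∈{1}] r1c5 is down to just 1. So r1c5=1.
Step 34. [r1c9∈{5}] nothing but 5 survives at r1c9. So r1c9=5.
Step 35. [r8c5∈{8}] r8c5's peers cover all but 8. So r8c5=8.
Step 36. [r9c6∈{6}] r9c6 is down to just 6 ⇒ r9c6=6.
Step 37. [r2c1∈{8}] nothing but 8 survives at r2c1, so r2c1=8.
Step 38. [r2c2∈{7}] nothing but 7 survives at r2c2. So r2c2=7.
Step 39. [r7c5∈{7}] r7c5's peers cover all but 7. So r7c5=7.
Step 40. [r9c3∈{9}] only 9 remains possible at r9c3. So r9c3=9.
Step 41. [r3c3∈{6}] only 6 remains possible at r3c3, so r3c3=6.
Step 42. [r8c4∈{2}] nothing but 2 survives at r8c4 ⇒ r8c4=2.
Step 43. [r2c9∈{2}] r2c9 has the single candidate 2. So r2c9=2.
Step 44. [r5c9∈{8}] only 8 remains possible at r5c9, so r5c9=8.
Step 45. [r8c6∈{3}] r8c6 has the single candidate 3. So r8c6=3.
Step 46. [r4c5∈{4}] only 4 remains possible at r4c5. So r4c5=4.

Answer: 4 3 2 7 1 8 6 9 5 / 8 7 5 4 6 9 1 3 2 / 1 9 6 3 2 5 8 4 7 / 9 8 7 6 4 2 3 5 1 / 6 4 1 5 3 7 9 2 8 / 2 5 3 8 9 1 4 7 6 / 5 1 8 9 7 4 2 6 3 / 7 6 4 2 8 3 5 1 9 / 3 2 9 1 5 6 7 8 4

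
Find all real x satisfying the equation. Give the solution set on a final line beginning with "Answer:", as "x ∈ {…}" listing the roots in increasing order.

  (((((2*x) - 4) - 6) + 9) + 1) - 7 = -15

Step 1. [(((((2*x) - 4) - 6) + 9) + 1) - 7 = -15] -7 is outermost — add 7 both sides ⇒ sub: ((((2*x) - 4) - 6) + 9) + 1 = -8.
Step 2. [((((2*x) - 4) - 6) + 9) + 1 = -8] +1 is outermost — subtract 1 both sides ⇒ sub: (((2*x) - 4) - 6) + 9 = -9.
Step 3. [(((2*x) - 4) - 6) + 9 = -9] 9 comes off first (subtract 9), so sub: ((2*x) - 4) - 6 = -18.
Step 4. [((2*x) - 4) - 6 = -18] -6 is outermost — add 6 both sides ⇒ sub: (2*x) - 4 = -12.
Step 5. [(2*x) - 4 = -12] 4 comes off first (add 4) ⇒ sub: 2*x = -8.
Step 6. [2*x = -8] LHS = 2·(…); ÷2 both sides ⇒ div: x = -4.

Answer: x ∈ {-4}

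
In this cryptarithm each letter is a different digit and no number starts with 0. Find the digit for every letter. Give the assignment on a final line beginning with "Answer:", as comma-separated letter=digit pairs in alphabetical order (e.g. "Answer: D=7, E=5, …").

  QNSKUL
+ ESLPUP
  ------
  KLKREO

Step 1. [col 1: L + P ≡ O (mod 10)] L=6 is one option consistent with column 1 (L + P ≡ O (mod 10), carry-in 0) — take it ⇒ L=6.
Step 2. [col 1: L + P ≡ O (mod 10)] several values work for P in column 1 (L + P ≡ O (mod 10), carry-in 0); try P=9 ⇒ P=9.
Step 3. [col 1: L + P ≡ O (mod 10)] in column 1 we have L+P≡O with carry-in 0; given L=6, P=9 and digits 6,9 already taken and all letters distinct, that pins O to 5. So O=5.
Step 4. [col 2: U + U ≡ E (mod 10)] several values work for E in column 2 (U + U ≡ E (mod 10), carry-in 1); try E=1, so E=1.
Step 5. [col 2: U + U ≡ E (mod 10)] column 2: given E=1, carry-in 1, and digits 1,5,6,9 already taken and all letters distinct, U+U≡E (mod 10) forces U=0 ⇒ U=0.
Step 6. [col 3: K + P ≡ R (mod 10)] column 3 (K + P ≡ R (mod 10), carry-in 0) doesn't pin K yet; pick K=4 and continue ⇒ K=4.
Step 7. [col 3: K + P ≡ R (mod 10)] in column 3 we have K+P≡R with carry-in 0; given K=4, P=9 and digits 0,1,4,5,6,9 already taken and all letters distinct, that pins R to 3, so R=3.
Step 8. [col 4: S + L ≡ K (mod 10)] column 4 reads S+L+carry(1)=K with L=6, K=4; with digits 0,1,3,4,5,6,9 already taken and all letters distinct, the only value for S is 7 ⇒ S=7.
Step 9. [col 5: N + S ≡ L (mod 10)] column 5: given S=7, L=6, carry-in 1, and digits 0,1,3,4,5,6,7,9 already taken and all letters distinct, N+S≡L (mod 10) forces N=8 ⇒ N=8.
Step 10. [col 6: Q + E ≡ K (mod 10)] in column 6 we have Q+E≡K with carry-in 1; given E=1, K=4 and digits 0,1,3,4,5,6,7,8,9 already taken and all letters distinct, that pins Q to 2, so Q=2.

Answer: E=1, K=4, L=6, N=8, O=5, P=9, Q=2, R=3, S=7, U=0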